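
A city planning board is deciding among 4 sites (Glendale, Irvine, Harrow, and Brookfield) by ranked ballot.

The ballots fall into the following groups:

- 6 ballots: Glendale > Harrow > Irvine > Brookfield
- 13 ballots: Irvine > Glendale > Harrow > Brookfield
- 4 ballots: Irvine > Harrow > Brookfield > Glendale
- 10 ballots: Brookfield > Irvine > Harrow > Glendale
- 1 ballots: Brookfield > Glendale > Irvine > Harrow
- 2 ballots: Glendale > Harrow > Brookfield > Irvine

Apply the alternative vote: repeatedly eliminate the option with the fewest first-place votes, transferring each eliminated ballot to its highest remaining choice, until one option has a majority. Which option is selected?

Round 1: Irvine 17, Brookfield 11, Glendale 8, Harrow 0. Harrow has the fewest and is eliminated.
Round 2: Irvine 17, Brookfield 11, Glendale 8. Glendale has the fewest and is eliminated.
Round 3: Irvine 23, Brookfield 13. Irvine has a majority.

Irvine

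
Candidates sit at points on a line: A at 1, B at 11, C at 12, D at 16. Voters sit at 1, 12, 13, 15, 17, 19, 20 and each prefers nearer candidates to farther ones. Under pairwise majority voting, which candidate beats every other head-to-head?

D

With single-peaked preferences on a line, the Condorcet winner is the candidate closest to the median voter.
The median voter (position 15) is closest to D at 16.
Check: D vs A — voters closer to D: 6 of 7.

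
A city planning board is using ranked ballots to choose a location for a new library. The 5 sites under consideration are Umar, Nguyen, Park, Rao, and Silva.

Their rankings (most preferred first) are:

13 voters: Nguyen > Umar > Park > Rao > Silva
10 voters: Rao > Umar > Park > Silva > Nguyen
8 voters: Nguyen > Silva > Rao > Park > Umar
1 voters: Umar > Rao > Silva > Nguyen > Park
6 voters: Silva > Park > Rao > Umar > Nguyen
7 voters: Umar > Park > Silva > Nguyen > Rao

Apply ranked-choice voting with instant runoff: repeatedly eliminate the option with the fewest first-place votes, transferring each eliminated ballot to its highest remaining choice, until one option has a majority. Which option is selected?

Nguyen

Round 1: Nguyen 21, Rao 10, Umar 8, Silva 6, Park 0. Park has the fewest and is eliminated.
Round 2: Nguyen 21, Rao 10, Umar 8, Silva 6. Silva has the fewest and is eliminated.
Round 3: Nguyen 21, Rao 16, Umar 8. Umar has the fewest and is eliminated.
Round 4: Nguyen 28, Rao 17. Nguyen has a majority.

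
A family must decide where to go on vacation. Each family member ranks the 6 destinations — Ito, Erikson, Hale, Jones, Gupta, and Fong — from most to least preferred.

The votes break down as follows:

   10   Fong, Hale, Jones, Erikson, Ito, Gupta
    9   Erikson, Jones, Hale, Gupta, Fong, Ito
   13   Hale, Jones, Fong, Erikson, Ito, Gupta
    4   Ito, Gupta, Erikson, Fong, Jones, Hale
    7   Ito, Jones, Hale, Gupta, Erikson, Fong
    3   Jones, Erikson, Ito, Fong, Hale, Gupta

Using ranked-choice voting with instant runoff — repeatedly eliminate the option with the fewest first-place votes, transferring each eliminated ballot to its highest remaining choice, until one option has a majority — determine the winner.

Round 1: Hale 13, Ito 11, Fong 10, Erikson 9, Jones 3, Gupta 0. Gupta has the fewest and is eliminated.
Round 2: Hale 13, Ito 11, Fong 10, Erikson 9, Jones 3. Jones has the fewest and is eliminated.
Round 3: Hale 13, Erikson 12, Ito 11, Fong 10. Fong has the fewest and is eliminated.
Round 4: Hale 23, Erikson 12, Ito 11. Ito has the fewest and is eliminated.
Round 5: Hale 30, Erikson 16. Hale has a majority.

Hale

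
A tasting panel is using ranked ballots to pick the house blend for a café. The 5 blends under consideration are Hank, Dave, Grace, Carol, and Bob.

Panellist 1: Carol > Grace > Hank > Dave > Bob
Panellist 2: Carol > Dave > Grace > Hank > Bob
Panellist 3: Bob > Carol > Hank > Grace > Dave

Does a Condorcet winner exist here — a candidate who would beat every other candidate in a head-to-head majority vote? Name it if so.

Head-to-head results (3 voters total):
Hank vs Dave: Hank wins 2–1.
Hank vs Grace: Grace wins 2–1.
Hank vs Carol: Carol wins 3–0.
Hank vs Bob: Hank wins 2–1.
Dave vs Grace: Grace wins 2–1.
Dave vs Carol: Carol wins 3–0.
Dave vs Bob: Dave wins 2–1.
Grace vs Carol: Carol wins 3–0.
Grace vs Bob: Grace wins 2–1.
Carol vs Bob: Carol wins 2–1.
Carol beats each rival — Hank (3–0), Dave (3–0), Grace (3–0), Bob (2–1) — so Carol is the Condorcet winner.

Carol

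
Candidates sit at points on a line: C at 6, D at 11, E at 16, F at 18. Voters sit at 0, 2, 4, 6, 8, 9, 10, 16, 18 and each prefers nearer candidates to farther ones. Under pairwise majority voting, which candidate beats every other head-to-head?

C

With single-peaked preferences on a line, the Condorcet winner is the candidate closest to the median voter.
The median voter (position 8) is closest to C at 6.
Check: C vs F — voters closer to C: 7 of 9.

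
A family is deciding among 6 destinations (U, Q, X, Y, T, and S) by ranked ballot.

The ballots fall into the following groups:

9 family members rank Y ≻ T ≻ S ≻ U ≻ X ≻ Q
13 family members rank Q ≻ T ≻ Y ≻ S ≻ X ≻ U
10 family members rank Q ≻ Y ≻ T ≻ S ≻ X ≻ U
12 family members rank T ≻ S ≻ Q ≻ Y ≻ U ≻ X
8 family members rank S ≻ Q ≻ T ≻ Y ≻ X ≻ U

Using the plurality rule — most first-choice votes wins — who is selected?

Q

First-place vote totals:
  U: 0
  Q: 23
  X: 0
  Y: 9
  T: 12
  S: 8
Q has the most first-place votes.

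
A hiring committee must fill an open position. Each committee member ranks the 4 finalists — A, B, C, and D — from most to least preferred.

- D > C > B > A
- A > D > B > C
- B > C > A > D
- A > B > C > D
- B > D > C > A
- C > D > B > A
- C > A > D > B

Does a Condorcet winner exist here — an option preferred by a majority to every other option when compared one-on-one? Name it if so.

There is no Condorcet winner

Head-to-head results (7 voters total):
A vs B: B wins 4–3.
A vs C: C wins 5–2.
A vs D: A wins 4–3.
B vs C: B wins 4–3.
B vs D: D wins 4–3.
C vs D: C wins 4–3.
No candidate beats all others: A beats D beats B beats A, a majority cycle.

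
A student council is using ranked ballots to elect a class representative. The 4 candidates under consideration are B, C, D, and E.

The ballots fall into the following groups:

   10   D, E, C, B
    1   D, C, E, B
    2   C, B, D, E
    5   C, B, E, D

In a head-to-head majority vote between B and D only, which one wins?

D

Ballots ranking B above D: 2+5 = 7.
Ballots ranking D above B: 10+1 = 11.
D wins the head-to-head, 11–7.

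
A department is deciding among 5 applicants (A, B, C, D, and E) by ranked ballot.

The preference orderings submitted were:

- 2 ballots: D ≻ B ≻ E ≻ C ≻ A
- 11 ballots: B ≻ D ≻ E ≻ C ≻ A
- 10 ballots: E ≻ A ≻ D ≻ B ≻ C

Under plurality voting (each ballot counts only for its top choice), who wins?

B

First-place vote totals:
  A: 0
  B: 11
  C: 0
  D: 2
  E: 10
B has the most first-place votes.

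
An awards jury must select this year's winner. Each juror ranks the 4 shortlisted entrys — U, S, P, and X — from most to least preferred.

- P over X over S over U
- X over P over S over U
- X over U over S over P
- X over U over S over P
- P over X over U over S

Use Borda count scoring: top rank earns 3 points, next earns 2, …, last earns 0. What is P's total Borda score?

Borda scores:
  U: 0 + 0 + 2 + 2 + 1 = 5
  S: 1 + 1 + 1 + 1 + 0 = 4
  P: 3 + 2 + 0 + 0 + 3 = 8
  X: 2 + 3 + 3 + 3 + 2 = 13

8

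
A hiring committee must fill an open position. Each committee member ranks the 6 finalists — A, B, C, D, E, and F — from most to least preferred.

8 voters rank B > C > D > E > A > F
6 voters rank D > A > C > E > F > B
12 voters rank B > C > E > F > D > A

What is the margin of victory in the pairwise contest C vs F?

26

Ballots ranking C above F: 8+6+12 = 26.
Ballots ranking F above C: 0.
C wins 26–0, a margin of 26.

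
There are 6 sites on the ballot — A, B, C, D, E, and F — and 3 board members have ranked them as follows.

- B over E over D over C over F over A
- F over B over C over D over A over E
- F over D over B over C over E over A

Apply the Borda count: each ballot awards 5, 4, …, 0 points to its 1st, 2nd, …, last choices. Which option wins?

B

Borda scores:
  A: 0 + 1 + 0 = 1
  B: 5 + 4 + 3 = 12
  C: 2 + 3 + 2 = 7
  D: 3 + 2 + 4 = 9
  E: 4 + 0 + 1 = 5
  F: 1 + 5 + 5 = 11
B has the highest total.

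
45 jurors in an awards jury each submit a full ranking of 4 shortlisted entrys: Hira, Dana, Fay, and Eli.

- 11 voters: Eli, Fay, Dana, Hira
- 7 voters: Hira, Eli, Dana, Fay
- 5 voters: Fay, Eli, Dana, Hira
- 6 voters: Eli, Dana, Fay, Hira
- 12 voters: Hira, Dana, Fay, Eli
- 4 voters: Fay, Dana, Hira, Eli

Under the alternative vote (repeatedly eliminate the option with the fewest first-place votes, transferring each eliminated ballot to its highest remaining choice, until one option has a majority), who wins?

Round 1: Hira 19, Eli 17, Fay 9, Dana 0. Dana has the fewest and is eliminated.
Round 2: Hira 19, Eli 17, Fay 9. Fay has the fewest and is eliminated.
Round 3: Hira 23, Eli 22. Hira has a majority.

Hira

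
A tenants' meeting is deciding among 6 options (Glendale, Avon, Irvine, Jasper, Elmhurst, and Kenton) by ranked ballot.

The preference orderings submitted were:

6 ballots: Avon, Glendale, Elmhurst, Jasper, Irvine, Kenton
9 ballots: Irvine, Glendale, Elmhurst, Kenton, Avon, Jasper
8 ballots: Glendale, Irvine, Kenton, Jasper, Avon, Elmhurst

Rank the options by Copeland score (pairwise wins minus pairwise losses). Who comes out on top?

Pairwise results:
  Glendale vs Avon: Glendale wins 17–6.
  Glendale vs Irvine: Glendale wins 14–9.
  Glendale vs Jasper: Glendale wins 23–0.
  Glendale vs Elmhurst: Glendale wins 23–0.
  Glendale vs Kenton: Glendale wins 23–0.
  Avon vs Irvine: Irvine wins 17–6.
  Avon vs Jasper: Avon wins 15–8.
  Avon vs Elmhurst: Avon wins 14–9.
  Avon vs Kenton: Kenton wins 17–6.
  Irvine vs Jasper: Irvine wins 17–6.
  Irvine vs Elmhurst: Irvine wins 17–6.
  Irvine vs Kenton: Irvine wins 23–0.
  Jasper vs Elmhurst: Elmhurst wins 15–8.
  Jasper vs Kenton: Kenton wins 17–6.
  Elmhurst vs Kenton: Elmhurst wins 15–8.
Copeland scores (wins − losses):
  Glendale: 5 − 0 = 5
  Avon: 2 − 3 = -1
  Irvine: 4 − 1 = 3
  Jasper: 0 − 5 = -5
  Elmhurst: 2 − 3 = -1
  Kenton: 2 − 3 = -1
Glendale has the best Copeland score.

Glendale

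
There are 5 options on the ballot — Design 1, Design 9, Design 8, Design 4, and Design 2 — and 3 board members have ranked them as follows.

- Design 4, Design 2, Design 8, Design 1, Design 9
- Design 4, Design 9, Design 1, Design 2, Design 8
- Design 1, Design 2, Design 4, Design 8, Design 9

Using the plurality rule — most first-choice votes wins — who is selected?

First-place vote totals:
  Design 1: 1
  Design 9: 0
  Design 8: 0
  Design 4: 2
  Design 2: 0
Design 4 has the most first-place votes.

Design 4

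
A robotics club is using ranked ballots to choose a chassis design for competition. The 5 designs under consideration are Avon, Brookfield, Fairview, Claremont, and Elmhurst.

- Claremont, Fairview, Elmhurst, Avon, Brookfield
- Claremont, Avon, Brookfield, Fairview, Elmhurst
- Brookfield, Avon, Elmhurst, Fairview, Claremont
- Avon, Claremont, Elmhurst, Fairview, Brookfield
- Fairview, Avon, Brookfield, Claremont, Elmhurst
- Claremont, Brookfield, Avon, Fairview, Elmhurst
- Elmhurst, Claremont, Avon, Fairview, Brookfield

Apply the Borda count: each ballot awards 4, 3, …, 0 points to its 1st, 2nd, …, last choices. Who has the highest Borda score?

Borda scores:
  Avon: 1 + 3 + 3 + 4 + 3 + 2 + 2 = 18
  Brookfield: 0 + 2 + 4 + 0 + 2 + 3 + 0 = 11
  Fairview: 3 + 1 + 1 + 1 + 4 + 1 + 1 = 12
  Claremont: 4 + 4 + 0 + 3 + 1 + 4 + 3 = 19
  Elmhurst: 2 + 0 + 2 + 2 + 0 + 0 + 4 = 10
Claremont has the highest total.

Claremont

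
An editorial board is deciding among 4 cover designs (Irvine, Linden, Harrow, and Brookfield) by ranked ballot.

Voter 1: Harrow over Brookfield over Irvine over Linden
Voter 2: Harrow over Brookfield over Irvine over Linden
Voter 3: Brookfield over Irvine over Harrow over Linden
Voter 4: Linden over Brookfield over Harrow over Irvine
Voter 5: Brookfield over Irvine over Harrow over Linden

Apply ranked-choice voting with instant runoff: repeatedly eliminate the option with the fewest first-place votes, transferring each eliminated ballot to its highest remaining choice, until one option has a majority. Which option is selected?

Round 1: Harrow 2, Brookfield 2, Linden 1, Irvine 0. Irvine has the fewest and is eliminated.
Round 2: Harrow 2, Brookfield 2, Linden 1. Linden has the fewest and is eliminated.
Round 3: Brookfield 3, Harrow 2. Brookfield has a majority.

Brookfield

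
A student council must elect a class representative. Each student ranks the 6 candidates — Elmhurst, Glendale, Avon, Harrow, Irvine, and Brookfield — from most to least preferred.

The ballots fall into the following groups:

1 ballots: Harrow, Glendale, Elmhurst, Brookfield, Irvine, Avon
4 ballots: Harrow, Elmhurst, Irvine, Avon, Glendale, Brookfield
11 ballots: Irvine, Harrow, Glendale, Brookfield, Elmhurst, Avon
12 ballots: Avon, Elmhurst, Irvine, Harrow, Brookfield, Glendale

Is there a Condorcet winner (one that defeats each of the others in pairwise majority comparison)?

No

Head-to-head results (28 voters total):
Elmhurst vs Glendale: Elmhurst wins 16–12.
Elmhurst vs Avon: Elmhurst wins 16–12.
Elmhurst vs Harrow: Harrow wins 16–12.
Elmhurst vs Irvine: Elmhurst wins 17–11.
Elmhurst vs Brookfield: Elmhurst wins 17–11.
Glendale vs Avon: Avon wins 16–12.
Glendale vs Harrow: Harrow wins 28–0.
Glendale vs Irvine: Irvine wins 27–1.
Glendale vs Brookfield: Glendale wins 16–12.
Avon vs Harrow: Harrow wins 16–12.
Avon vs Irvine: Irvine wins 16–12.
Avon vs Brookfield: Avon wins 16–12.
Harrow vs Irvine: Irvine wins 23–5.
Harrow vs Brookfield: Harrow wins 28–0.
Irvine vs Brookfield: Irvine wins 27–1.
No candidate beats all others: Elmhurst beats Irvine beats Harrow beats Elmhurst, a majority cycle.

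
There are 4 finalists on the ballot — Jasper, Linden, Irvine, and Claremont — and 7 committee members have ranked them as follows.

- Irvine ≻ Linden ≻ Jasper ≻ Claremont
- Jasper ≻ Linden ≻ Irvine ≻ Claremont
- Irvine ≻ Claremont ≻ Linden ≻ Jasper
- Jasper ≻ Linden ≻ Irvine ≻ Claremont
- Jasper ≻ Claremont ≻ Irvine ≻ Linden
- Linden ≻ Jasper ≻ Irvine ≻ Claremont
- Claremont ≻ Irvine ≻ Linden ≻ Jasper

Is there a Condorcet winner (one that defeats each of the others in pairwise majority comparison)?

No

Head-to-head results (7 voters total):
Jasper vs Linden: Linden wins 4–3.
Jasper vs Irvine: Jasper wins 4–3.
Jasper vs Claremont: Jasper wins 5–2.
Linden vs Irvine: Irvine wins 4–3.
Linden vs Claremont: Linden wins 4–3.
Irvine vs Claremont: Irvine wins 5–2.
No candidate beats all others: Jasper beats Irvine beats Linden beats Jasper, a majority cycle.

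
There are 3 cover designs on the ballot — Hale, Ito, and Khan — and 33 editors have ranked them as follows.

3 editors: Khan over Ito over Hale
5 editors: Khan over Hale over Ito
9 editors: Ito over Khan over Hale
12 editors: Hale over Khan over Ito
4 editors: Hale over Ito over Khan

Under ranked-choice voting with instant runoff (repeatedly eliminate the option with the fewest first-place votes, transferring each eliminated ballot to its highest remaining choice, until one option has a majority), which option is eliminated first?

Khan

Round 1: Hale 16, Ito 9, Khan 8. Khan has the fewest and is eliminated.
Round 2: Hale 21, Ito 12. Hale has a majority.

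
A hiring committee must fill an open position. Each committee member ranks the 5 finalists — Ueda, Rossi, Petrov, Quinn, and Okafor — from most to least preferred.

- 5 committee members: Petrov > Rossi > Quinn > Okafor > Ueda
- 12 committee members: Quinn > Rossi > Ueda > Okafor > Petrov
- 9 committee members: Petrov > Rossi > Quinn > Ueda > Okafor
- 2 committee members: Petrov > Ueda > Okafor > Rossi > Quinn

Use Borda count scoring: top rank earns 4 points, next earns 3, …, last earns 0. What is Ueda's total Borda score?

39

Borda scores:
  Ueda: 5·0 + 12·2 + 9·1 + 2·3 = 39
  Rossi: 5·3 + 12·3 + 9·3 + 2·1 = 80
  Petrov: 5·4 + 12·0 + 9·4 + 2·4 = 64
  Quinn: 5·2 + 12·4 + 9·2 + 2·0 = 76
  Okafor: 5·1 + 12·1 + 9·0 + 2·2 = 21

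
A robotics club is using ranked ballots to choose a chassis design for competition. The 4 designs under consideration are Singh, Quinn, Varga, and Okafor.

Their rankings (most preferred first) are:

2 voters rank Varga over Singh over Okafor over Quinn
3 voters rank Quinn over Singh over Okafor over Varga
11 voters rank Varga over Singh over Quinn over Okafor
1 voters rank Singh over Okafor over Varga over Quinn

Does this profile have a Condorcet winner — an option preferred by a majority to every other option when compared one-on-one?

Yes

Head-to-head results (17 voters total):
Singh vs Quinn: Singh wins 14–3.
Singh vs Varga: Varga wins 13–4.
Singh vs Okafor: Singh wins 17–0.
Quinn vs Varga: Varga wins 14–3.
Quinn vs Okafor: Quinn wins 14–3.
Varga vs Okafor: Varga wins 13–4.
Varga beats each rival — Singh (13–4), Quinn (14–3), Okafor (13–4) — so Varga is the Condorcet winner.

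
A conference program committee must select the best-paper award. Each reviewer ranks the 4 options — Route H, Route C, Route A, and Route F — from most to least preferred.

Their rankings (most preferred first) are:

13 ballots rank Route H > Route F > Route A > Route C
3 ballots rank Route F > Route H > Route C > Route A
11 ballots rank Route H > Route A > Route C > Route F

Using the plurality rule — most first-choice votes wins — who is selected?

First-place vote totals:
  Route H: 24
  Route C: 0
  Route A: 0
  Route F: 3
Route H has the most first-place votes.

Route H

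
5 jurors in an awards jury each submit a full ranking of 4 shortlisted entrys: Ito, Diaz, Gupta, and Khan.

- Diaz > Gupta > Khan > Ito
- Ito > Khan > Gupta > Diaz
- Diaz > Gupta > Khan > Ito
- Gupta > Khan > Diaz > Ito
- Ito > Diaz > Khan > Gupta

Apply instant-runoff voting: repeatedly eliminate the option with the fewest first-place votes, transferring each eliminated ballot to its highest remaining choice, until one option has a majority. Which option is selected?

Diaz

Round 1: Ito 2, Diaz 2, Gupta 1, Khan 0. Khan has the fewest and is eliminated.
Round 2: Ito 2, Diaz 2, Gupta 1. Gupta has the fewest and is eliminated.
Round 3: Diaz 3, Ito 2. Diaz has a majority.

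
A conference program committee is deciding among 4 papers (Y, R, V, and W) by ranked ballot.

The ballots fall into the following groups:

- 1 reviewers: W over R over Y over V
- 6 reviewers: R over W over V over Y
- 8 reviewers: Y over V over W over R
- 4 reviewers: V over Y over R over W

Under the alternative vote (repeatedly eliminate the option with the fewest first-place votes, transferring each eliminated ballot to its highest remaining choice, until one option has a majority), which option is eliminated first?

Round 1: Y 8, R 6, V 4, W 1. W has the fewest and is eliminated.
Round 2: Y 8, R 7, V 4. V has the fewest and is eliminated.
Round 3: Y 12, R 7. Y has a majority.

W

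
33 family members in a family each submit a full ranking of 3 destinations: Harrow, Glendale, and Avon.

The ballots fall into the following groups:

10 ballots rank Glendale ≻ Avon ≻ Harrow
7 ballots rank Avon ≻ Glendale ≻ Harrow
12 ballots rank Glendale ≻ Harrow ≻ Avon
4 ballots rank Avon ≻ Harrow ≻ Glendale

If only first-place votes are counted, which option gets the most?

First-place vote totals:
  Harrow: 0
  Glendale: 22
  Avon: 11
Glendale has the most first-place votes.

Glendale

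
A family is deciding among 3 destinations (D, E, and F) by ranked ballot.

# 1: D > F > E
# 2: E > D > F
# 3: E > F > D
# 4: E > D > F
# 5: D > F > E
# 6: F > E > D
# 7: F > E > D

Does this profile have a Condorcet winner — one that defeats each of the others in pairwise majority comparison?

Head-to-head results (7 voters total):
D vs E: E wins 5–2.
D vs F: D wins 4–3.
E vs F: F wins 4–3.
No candidate beats all others: D beats F beats E beats D, a majority cycle.

No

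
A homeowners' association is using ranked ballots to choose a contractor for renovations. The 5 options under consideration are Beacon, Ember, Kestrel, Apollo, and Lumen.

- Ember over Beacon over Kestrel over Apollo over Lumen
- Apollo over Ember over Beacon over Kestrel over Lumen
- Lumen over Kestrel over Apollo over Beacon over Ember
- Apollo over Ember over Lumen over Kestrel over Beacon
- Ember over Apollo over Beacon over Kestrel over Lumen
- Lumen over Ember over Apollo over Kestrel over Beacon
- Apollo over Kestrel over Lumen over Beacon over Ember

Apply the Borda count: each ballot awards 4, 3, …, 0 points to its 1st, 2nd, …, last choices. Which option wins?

Apollo

Borda scores:
  Beacon: 3 + 2 + 1 + 0 + 2 + 0 + 1 = 9
  Ember: 4 + 3 + 0 + 3 + 4 + 3 + 0 = 17
  Kestrel: 2 + 1 + 3 + 1 + 1 + 1 + 3 = 12
  Apollo: 1 + 4 + 2 + 4 + 3 + 2 + 4 = 20
  Lumen: 0 + 0 + 4 + 2 + 0 + 4 + 2 = 12
Apollo has the highest total.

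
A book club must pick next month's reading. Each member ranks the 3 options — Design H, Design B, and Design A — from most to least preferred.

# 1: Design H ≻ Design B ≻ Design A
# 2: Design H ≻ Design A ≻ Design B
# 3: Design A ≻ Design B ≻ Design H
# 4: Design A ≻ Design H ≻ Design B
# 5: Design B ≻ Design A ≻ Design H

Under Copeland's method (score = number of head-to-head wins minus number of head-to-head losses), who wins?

Design A

Pairwise results:
  Design H vs Design B: Design H wins 3–2.
  Design H vs Design A: Design A wins 3–2.
  Design B vs Design A: Design A wins 3–2.
Copeland scores (wins − losses):
  Design H: 1 − 1 = 0
  Design B: 0 − 2 = -2
  Design A: 2 − 0 = 2
Design A has the best Copeland score.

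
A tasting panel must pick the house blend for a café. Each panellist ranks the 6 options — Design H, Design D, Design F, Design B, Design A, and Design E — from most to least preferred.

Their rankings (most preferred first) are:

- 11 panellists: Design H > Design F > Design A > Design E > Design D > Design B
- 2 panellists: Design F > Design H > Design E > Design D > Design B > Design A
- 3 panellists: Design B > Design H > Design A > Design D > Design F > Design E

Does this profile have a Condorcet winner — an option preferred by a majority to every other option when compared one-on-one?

Yes

Head-to-head results (16 voters total):
Design H vs Design D: Design H wins 16–0.
Design H vs Design F: Design H wins 14–2.
Design H vs Design B: Design H wins 13–3.
Design H vs Design A: Design H wins 16–0.
Design H vs Design E: Design H wins 16–0.
Design D vs Design F: Design F wins 13–3.
Design D vs Design B: Design D wins 13–3.
Design D vs Design A: Design A wins 14–2.
Design D vs Design E: Design E wins 13–3.
Design F vs Design B: Design F wins 13–3.
Design F vs Design A: Design F wins 13–3.
Design F vs Design E: Design F wins 16–0.
Design B vs Design A: Design A wins 11–5.
Design B vs Design E: Design E wins 13–3.
Design A vs Design E: Design A wins 14–2.
Design H beats each rival — Design D (16–0), Design F (14–2), Design B (13–3), Design A (16–0), Design E (16–0) — so Design H is the Condorcet winner.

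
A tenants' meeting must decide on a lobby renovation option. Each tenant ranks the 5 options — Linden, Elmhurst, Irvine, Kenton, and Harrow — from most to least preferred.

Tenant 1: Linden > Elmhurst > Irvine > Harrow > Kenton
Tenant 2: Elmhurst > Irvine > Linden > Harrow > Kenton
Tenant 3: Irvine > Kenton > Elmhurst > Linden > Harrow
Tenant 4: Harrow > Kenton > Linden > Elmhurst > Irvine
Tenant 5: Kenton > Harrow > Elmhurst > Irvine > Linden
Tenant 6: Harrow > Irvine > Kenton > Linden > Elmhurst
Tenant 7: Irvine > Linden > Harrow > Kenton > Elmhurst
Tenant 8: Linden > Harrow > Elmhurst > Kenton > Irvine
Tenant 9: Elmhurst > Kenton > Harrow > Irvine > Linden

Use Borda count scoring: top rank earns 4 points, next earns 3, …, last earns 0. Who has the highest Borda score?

Harrow

Borda scores:
  Linden: 4 + 2 + 1 + 2 + 0 + 1 + 3 + 4 + 0 = 17
  Elmhurst: 3 + 4 + 2 + 1 + 2 + 0 + 0 + 2 + 4 = 18
  Irvine: 2 + 3 + 4 + 0 + 1 + 3 + 4 + 0 + 1 = 18
  Kenton: 0 + 0 + 3 + 3 + 4 + 2 + 1 + 1 + 3 = 17
  Harrow: 1 + 1 + 0 + 4 + 3 + 4 + 2 + 3 + 2 = 20
Harrow has the highest total.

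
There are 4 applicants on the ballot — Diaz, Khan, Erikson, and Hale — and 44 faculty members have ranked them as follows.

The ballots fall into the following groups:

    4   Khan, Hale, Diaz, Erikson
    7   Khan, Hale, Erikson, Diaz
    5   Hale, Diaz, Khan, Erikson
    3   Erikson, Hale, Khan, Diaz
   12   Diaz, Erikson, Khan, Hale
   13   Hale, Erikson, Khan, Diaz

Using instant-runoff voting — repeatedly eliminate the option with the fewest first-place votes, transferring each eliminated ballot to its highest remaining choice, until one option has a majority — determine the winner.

Hale

Round 1: Hale 18, Diaz 12, Khan 11, Erikson 3. Erikson has the fewest and is eliminated.
Round 2: Hale 21, Diaz 12, Khan 11. Khan has the fewest and is eliminated.
Round 3: Hale 32, Diaz 12. Hale has a majority.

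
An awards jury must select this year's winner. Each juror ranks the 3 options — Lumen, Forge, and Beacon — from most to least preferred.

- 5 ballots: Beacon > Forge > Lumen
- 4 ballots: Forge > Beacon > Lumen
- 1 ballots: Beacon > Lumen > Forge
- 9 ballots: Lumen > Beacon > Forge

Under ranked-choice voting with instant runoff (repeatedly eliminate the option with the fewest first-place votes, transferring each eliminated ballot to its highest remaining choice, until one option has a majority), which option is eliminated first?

Forge

Round 1: Lumen 9, Beacon 6, Forge 4. Forge has the fewest and is eliminated.
Round 2: Beacon 10, Lumen 9. Beacon has a majority.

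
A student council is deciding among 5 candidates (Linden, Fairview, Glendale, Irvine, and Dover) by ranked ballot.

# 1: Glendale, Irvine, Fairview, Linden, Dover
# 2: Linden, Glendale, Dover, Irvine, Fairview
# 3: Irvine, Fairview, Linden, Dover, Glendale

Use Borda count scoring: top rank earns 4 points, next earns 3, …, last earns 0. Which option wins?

Irvine

Borda scores:
  Linden: 1 + 4 + 2 = 7
  Fairview: 2 + 0 + 3 = 5
  Glendale: 4 + 3 + 0 = 7
  Irvine: 3 + 1 + 4 = 8
  Dover: 0 + 2 + 1 = 3
Irvine has the highest total.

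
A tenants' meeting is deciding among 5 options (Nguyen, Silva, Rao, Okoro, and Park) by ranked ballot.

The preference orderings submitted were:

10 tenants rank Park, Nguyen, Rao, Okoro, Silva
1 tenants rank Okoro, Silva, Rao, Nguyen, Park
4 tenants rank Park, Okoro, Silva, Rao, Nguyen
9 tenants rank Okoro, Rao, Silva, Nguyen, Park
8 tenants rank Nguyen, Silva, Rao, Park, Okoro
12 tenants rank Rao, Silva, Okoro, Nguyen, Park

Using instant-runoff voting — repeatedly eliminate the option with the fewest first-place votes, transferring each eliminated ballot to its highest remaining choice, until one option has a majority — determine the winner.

Rao

Round 1: Park 14, Rao 12, Okoro 10, Nguyen 8, Silva 0. Silva has the fewest and is eliminated.
Round 2: Park 14, Rao 12, Okoro 10, Nguyen 8. Nguyen has the fewest and is eliminated.
Round 3: Rao 20, Park 14, Okoro 10. Okoro has the fewest and is eliminated.
Round 4: Rao 30, Park 14. Rao has a majority.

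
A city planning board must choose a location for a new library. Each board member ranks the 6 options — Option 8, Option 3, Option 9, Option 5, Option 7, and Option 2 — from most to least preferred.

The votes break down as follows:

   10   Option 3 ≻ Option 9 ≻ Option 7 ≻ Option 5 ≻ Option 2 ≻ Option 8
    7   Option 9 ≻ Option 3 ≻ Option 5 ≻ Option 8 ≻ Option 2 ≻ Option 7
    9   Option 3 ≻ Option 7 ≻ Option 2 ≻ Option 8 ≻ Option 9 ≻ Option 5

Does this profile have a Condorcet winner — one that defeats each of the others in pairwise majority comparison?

Yes

Head-to-head results (26 voters total):
Option 8 vs Option 3: Option 3 wins 26–0.
Option 8 vs Option 9: Option 9 wins 17–9.
Option 8 vs Option 5: Option 5 wins 17–9.
Option 8 vs Option 7: Option 7 wins 19–7.
Option 8 vs Option 2: Option 2 wins 19–7.
Option 3 vs Option 9: Option 3 wins 19–7.
Option 3 vs Option 5: Option 3 wins 26–0.
Option 3 vs Option 7: Option 3 wins 26–0.
Option 3 vs Option 2: Option 3 wins 26–0.
Option 9 vs Option 5: Option 9 wins 26–0.
Option 9 vs Option 7: Option 9 wins 17–9.
Option 9 vs Option 2: Option 9 wins 17–9.
Option 5 vs Option 7: Option 7 wins 19–7.
Option 5 vs Option 2: Option 5 wins 17–9.
Option 7 vs Option 2: Option 7 wins 19–7.
Option 3 beats each rival — Option 8 (26–0), Option 9 (19–7), Option 5 (26–0), Option 7 (26–0), Option 2 (26–0) — so Option 3 is the Condorcet winner.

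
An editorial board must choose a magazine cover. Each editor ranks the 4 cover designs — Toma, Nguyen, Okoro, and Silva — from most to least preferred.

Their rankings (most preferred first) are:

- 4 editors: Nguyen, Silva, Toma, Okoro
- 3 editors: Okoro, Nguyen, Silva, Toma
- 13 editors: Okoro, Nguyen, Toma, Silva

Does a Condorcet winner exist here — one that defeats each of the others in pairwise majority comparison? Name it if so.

Head-to-head results (20 voters total):
Toma vs Nguyen: Nguyen wins 20–0.
Toma vs Okoro: Okoro wins 16–4.
Toma vs Silva: Toma wins 13–7.
Nguyen vs Okoro: Okoro wins 16–4.
Nguyen vs Silva: Nguyen wins 20–0.
Okoro vs Silva: Okoro wins 16–4.
Okoro beats each rival — Toma (16–4), Nguyen (16–4), Silva (16–4) — so Okoro is the Condorcet winner.

Okoro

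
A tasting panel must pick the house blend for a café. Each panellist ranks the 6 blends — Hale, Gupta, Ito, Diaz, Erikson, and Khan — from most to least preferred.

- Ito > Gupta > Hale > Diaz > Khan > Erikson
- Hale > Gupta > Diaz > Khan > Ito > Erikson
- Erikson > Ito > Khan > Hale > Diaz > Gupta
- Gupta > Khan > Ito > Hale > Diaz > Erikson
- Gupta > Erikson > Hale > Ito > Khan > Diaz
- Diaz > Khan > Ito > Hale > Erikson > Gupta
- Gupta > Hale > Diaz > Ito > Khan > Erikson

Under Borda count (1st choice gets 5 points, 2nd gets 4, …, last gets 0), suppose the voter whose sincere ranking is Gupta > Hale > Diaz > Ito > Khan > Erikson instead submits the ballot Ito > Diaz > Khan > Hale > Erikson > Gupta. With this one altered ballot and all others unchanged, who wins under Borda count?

Borda totals with the altered ballot: Hale 19, Gupta 18, Ito 23, Diaz 16, Erikson 11, Khan 18.
The switch changes the winner from Gupta to Ito.

Ito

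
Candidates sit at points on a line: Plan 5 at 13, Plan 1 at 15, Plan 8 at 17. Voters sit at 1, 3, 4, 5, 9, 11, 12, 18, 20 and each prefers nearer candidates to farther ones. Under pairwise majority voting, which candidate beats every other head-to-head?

Plan 5

With single-peaked preferences on a line, the Condorcet winner is the candidate closest to the median voter.
The median voter (position 9) is closest to Plan 5 at 13.
Check: Plan 5 vs Plan 8 — voters closer to Plan 5: 7 of 9.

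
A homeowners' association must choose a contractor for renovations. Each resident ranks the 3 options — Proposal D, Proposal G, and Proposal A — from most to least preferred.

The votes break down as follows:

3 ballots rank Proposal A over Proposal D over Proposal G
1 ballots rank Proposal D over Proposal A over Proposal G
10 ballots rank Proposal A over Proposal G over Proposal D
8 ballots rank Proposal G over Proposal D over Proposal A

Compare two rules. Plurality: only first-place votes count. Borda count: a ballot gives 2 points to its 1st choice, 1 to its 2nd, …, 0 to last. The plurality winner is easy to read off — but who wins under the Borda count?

Proposal A

Plurality first-place counts: Proposal D 1, Proposal G 8, Proposal A 13 → Proposal A.
Borda totals: Proposal D 13, Proposal G 26, Proposal A 27 → Proposal A.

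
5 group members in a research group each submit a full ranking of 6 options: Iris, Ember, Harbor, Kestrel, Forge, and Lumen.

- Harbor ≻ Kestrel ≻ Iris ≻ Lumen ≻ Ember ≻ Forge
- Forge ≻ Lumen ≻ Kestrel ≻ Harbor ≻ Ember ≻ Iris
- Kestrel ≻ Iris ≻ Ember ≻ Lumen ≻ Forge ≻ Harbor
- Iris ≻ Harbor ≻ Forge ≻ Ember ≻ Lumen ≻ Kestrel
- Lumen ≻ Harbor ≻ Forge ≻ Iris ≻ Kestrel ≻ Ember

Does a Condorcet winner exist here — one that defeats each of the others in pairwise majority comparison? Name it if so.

Head-to-head results (5 voters total):
Iris vs Ember: Iris wins 4–1.
Iris vs Harbor: Harbor wins 3–2.
Iris vs Kestrel: Kestrel wins 3–2.
Iris vs Forge: Iris wins 3–2.
Iris vs Lumen: Iris wins 3–2.
Ember vs Harbor: Harbor wins 4–1.
Ember vs Kestrel: Kestrel wins 4–1.
Ember vs Forge: Forge wins 3–2.
Ember vs Lumen: Lumen wins 3–2.
Harbor vs Kestrel: Harbor wins 3–2.
Harbor vs Forge: Harbor wins 3–2.
Harbor vs Lumen: Lumen wins 3–2.
Kestrel vs Forge: Forge wins 3–2.
Kestrel vs Lumen: Lumen wins 3–2.
Forge vs Lumen: Lumen wins 3–2.
No candidate beats all others: Iris beats Lumen beats Harbor beats Iris, a majority cycle.

No Condorcet winner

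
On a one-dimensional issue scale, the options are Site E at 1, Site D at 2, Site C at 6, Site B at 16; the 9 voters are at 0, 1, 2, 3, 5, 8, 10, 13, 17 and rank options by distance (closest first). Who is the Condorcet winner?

With single-peaked preferences on a line, the Condorcet winner is the candidate closest to the median voter.
The median voter (position 5) is closest to Site C at 6.
Check: Site C vs Site B — voters closer to Site C: 7 of 9.

Site C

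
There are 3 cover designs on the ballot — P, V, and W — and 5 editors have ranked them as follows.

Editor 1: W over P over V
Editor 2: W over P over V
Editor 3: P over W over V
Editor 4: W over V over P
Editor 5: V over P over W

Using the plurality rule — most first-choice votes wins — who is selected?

First-place vote totals:
  P: 1
  V: 1
  W: 3
W has the most first-place votes.

W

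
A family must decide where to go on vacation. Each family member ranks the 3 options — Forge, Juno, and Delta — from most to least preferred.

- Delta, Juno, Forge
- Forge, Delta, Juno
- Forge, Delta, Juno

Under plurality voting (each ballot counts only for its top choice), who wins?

Forge

First-place vote totals:
  Forge: 2
  Juno: 0
  Delta: 1
Forge has the most first-place votes.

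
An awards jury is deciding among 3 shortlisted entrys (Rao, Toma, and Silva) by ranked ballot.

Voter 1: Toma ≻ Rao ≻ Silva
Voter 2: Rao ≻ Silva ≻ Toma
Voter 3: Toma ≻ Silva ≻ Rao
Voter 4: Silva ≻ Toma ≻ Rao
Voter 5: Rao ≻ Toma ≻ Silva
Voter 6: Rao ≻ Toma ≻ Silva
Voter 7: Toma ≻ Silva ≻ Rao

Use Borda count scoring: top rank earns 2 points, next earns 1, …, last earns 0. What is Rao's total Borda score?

Borda scores:
  Rao: 1 + 2 + 0 + 0 + 2 + 2 + 0 = 7
  Toma: 2 + 0 + 2 + 1 + 1 + 1 + 2 = 9
  Silva: 0 + 1 + 1 + 2 + 0 + 0 + 1 = 5

7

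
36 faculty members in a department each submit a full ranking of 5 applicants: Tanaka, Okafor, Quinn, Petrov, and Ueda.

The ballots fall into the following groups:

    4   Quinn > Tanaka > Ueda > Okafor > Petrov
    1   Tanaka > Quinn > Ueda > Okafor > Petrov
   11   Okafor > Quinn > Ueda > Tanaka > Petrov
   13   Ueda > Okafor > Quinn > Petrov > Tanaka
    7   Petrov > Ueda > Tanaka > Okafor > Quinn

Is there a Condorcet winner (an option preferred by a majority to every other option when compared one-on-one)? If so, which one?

Ueda

Head-to-head results (36 voters total):
Tanaka vs Okafor: Okafor wins 24–12.
Tanaka vs Quinn: Quinn wins 28–8.
Tanaka vs Petrov: Petrov wins 20–16.
Tanaka vs Ueda: Ueda wins 31–5.
Okafor vs Quinn: Okafor wins 31–5.
Okafor vs Petrov: Okafor wins 29–7.
Okafor vs Ueda: Ueda wins 25–11.
Quinn vs Petrov: Quinn wins 29–7.
Quinn vs Ueda: Ueda wins 20–16.
Petrov vs Ueda: Ueda wins 29–7.
Ueda beats each rival — Tanaka (31–5), Okafor (25–11), Quinn (20–16), Petrov (29–7) — so Ueda is the Condorcet winner.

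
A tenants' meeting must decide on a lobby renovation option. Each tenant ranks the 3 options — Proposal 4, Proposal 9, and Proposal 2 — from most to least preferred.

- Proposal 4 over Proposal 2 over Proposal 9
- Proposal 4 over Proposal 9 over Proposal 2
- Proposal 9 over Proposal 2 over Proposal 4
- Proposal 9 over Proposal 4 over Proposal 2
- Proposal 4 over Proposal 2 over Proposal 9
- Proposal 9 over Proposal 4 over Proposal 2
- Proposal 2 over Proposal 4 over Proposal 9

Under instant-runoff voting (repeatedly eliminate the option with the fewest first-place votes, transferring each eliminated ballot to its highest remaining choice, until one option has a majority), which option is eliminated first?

Round 1: Proposal 4 3, Proposal 9 3, Proposal 2 1. Proposal 2 has the fewest and is eliminated.
Round 2: Proposal 4 4, Proposal 9 3. Proposal 4 has a majority.

Proposal 2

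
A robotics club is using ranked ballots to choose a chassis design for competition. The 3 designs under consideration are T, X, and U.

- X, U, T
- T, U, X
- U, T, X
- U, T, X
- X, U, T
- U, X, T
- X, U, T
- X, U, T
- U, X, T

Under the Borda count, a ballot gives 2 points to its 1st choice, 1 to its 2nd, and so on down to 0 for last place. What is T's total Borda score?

Borda scores:
  T: 0 + 2 + 1 + 1 + 0 + 0 + 0 + 0 + 0 = 4
  X: 2 + 0 + 0 + 0 + 2 + 1 + 2 + 2 + 1 = 10
  U: 1 + 1 + 2 + 2 + 1 + 2 + 1 + 1 + 2 = 13

4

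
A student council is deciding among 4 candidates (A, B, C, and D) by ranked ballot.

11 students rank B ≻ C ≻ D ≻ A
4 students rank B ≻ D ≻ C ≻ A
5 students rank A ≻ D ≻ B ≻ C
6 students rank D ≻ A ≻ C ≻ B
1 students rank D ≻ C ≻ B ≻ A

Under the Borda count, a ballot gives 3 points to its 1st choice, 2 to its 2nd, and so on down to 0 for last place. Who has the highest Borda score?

B

Borda scores:
  A: 11·0 + 4·0 + 5·3 + 6·2 + 0 = 27
  B: 11·3 + 4·3 + 5·1 + 6·0 + 1 = 51
  C: 11·2 + 4·1 + 5·0 + 6·1 + 2 = 34
  D: 11·1 + 4·2 + 5·2 + 6·3 + 3 = 50
B has the highest total.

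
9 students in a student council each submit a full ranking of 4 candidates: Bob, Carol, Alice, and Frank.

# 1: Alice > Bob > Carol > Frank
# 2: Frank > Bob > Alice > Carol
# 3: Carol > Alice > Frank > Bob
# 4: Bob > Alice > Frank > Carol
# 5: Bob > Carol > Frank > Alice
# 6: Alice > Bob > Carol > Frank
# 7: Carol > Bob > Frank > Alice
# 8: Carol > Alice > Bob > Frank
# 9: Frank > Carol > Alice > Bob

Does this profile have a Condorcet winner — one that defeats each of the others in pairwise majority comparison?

Head-to-head results (9 voters total):
Bob vs Carol: Bob wins 5–4.
Bob vs Alice: Alice wins 5–4.
Bob vs Frank: Bob wins 6–3.
Carol vs Alice: Carol wins 5–4.
Carol vs Frank: Carol wins 6–3.
Alice vs Frank: Alice wins 5–4.
No candidate beats all others: Bob beats Carol beats Alice beats Bob, a majority cycle.

No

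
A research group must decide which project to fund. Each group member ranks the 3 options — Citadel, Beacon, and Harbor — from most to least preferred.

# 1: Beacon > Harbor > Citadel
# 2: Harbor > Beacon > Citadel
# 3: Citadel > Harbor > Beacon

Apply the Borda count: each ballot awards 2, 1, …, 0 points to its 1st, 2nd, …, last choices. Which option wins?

Harbor

Borda scores:
  Citadel: 0 + 0 + 2 = 2
  Beacon: 2 + 1 + 0 = 3
  Harbor: 1 + 2 + 1 = 4
Harbor has the highest total.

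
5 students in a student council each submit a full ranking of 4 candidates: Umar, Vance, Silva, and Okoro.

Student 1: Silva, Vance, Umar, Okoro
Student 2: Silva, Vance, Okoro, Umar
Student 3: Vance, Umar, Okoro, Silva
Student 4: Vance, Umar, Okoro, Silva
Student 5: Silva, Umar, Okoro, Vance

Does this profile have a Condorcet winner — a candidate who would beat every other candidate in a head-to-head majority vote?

Head-to-head results (5 voters total):
Umar vs Vance: Vance wins 4–1.
Umar vs Silva: Silva wins 3–2.
Umar vs Okoro: Umar wins 4–1.
Vance vs Silva: Silva wins 3–2.
Vance vs Okoro: Vance wins 4–1.
Silva vs Okoro: Silva wins 3–2.
Silva beats each rival — Umar (3–2), Vance (3–2), Okoro (3–2) — so Silva is the Condorcet winner.

Yes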